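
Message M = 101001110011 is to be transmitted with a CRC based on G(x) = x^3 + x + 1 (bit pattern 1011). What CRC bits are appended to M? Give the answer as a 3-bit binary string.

Append 3 zeros: 101001110011000. Divide by 1011 (XOR where the leading bit is 1):
  pos 0: 1010 XOR 1011 = 0001
  pos 3: 1011 XOR 1011 = 0000
  pos 7: 1001 XOR 1011 = 0010
  pos 9: 1010 XOR 1011 = 0001
Remainder (last 3 bits) = 100. This is the CRC / FCS.

100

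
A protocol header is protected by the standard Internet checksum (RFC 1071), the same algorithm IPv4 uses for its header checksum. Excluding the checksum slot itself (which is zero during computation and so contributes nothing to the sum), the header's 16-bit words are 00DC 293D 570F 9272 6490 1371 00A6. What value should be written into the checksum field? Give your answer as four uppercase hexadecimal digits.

One's-complement addition (fold any carry out of bit 15 back into bit 0):
  0x00DC + 0x293D = 0x02A19
  0x2A19 + 0x570F = 0x08128
  0x8128 + 0x9272 = 0x1139A → wrap carry → 0x139B
  0x139B + 0x6490 = 0x0782B
  0x782B + 0x1371 = 0x08B9C
  0x8B9C + 0x00A6 = 0x08C42
One's-complement sum = 0x8C42.
Checksum = ~0x8C42 & 0xFFFF = 0x73BD.

73BD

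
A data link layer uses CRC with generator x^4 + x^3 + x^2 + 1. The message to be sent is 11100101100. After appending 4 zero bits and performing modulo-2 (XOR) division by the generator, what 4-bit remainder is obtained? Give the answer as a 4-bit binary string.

0011

Append 4 zeros: 111001011000000. Divide by 11101 (XOR where the leading bit is 1):
  pos 0: 11100 XOR 11101 = 00001
  pos 4: 11011 XOR 11101 = 00110
  pos 6: 11000 XOR 11101 = 00101
  pos 8: 10100 XOR 11101 = 01001
  pos 9: 10010 XOR 11101 = 01111
  pos 10: 11110 XOR 11101 = 00011
Remainder (last 4 bits) = 0011. This is the CRC / FCS.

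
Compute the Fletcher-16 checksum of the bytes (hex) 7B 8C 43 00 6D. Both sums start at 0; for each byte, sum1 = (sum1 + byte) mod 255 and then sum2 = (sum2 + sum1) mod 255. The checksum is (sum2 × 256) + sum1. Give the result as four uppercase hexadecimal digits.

Running sums (mod 255):
  after byte 0 (7B): sum1=123, sum2=123
  after byte 1 (8C): sum1=8, sum2=131
  after byte 2 (43): sum1=75, sum2=206
  after byte 3 (00): sum1=75, sum2=26
  after byte 4 (6D): sum1=184, sum2=210
Checksum = sum2·256 + sum1 = 210·256 + 184 = 53944 = 0xD2B8.

D2B8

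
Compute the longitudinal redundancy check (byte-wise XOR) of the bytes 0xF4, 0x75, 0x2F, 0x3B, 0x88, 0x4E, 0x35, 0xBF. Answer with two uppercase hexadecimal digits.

XOR the bytes together:
  start with 0xF4
  0xF4 ⊕ 0x75 = 0x81
  0x81 ⊕ 0x2F = 0xAE
  0xAE ⊕ 0x3B = 0x95
  0x95 ⊕ 0x88 = 0x1D
  0x1D ⊕ 0x4E = 0x53
  0x53 ⊕ 0x35 = 0x66
  0x66 ⊕ 0xBF = 0xD9

D9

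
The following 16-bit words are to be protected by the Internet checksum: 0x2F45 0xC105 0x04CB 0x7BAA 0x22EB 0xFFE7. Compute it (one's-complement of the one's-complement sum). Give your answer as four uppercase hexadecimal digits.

6C6C

One's-complement addition (fold any carry out of bit 15 back into bit 0):
  0x2F45 + 0xC105 = 0x0F04A
  0xF04A + 0x04CB = 0x0F515
  0xF515 + 0x7BAA = 0x170BF → wrap carry → 0x70C0
  0x70C0 + 0x22EB = 0x093AB
  0x93AB + 0xFFE7 = 0x19392 → wrap carry → 0x9393
One's-complement sum = 0x9393.
Checksum = ~0x9393 & 0xFFFF = 0x6C6C.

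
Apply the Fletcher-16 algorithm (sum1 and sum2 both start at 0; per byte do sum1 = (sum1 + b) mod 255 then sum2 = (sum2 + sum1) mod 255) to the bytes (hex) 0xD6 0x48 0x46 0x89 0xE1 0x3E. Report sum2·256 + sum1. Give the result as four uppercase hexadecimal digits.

Running sums (mod 255):
  after byte 0 (0xD6): sum1=214, sum2=214
  after byte 1 (0x48): sum1=31, sum2=245
  after byte 2 (0x46): sum1=101, sum2=91
  after byte 3 (0x89): sum1=238, sum2=74
  after byte 4 (0xE1): sum1=208, sum2=27
  after byte 5 (0x3E): sum1=15, sum2=42
Checksum = sum2·256 + sum1 = 42·256 + 15 = 10767 = 0x2A0F.

2A0F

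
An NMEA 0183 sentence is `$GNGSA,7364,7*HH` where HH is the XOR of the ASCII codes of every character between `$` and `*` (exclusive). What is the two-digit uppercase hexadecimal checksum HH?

6D

XOR the ASCII codes of the payload characters:
  'G' = 0x47 → acc = 0x47
  'N' = 0x4E → acc = 0x09
  'G' = 0x47 → acc = 0x4E
  'S' = 0x53 → acc = 0x1D
  'A' = 0x41 → acc = 0x5C
  ',' = 0x2C → acc = 0x70
  '7' = 0x37 → acc = 0x47
  '3' = 0x33 → acc = 0x74
  '6' = 0x36 → acc = 0x42
  '4' = 0x34 → acc = 0x76
  ',' = 0x2C → acc = 0x5A
  '7' = 0x37 → acc = 0x6D
Checksum = 0x6D.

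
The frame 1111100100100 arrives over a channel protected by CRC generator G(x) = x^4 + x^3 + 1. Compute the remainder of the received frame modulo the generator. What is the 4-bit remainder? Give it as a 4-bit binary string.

0000

Modulo-2 division of 1111100100100 by 11001:
  pos 0: 11111 XOR 11001 = 00110
  pos 2: 11000 XOR 11001 = 00001
  pos 6: 11001 XOR 11001 = 00000
Remainder = 0000 (zero — the frame passes the CRC check).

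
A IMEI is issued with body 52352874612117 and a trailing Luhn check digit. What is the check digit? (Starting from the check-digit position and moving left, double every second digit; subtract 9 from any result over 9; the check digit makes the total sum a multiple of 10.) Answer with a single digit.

5

Partial digits right→left: 7 1 1 2 1 6 4 7 8 2 5 3 2 5
Double every second digit counting from the check-digit position (so the 1st, 3rd, 5th, ... of the partial from the right).
  doubled (with −9 where >9): 5 2 2 8 7 1 4 → sum 29
  kept as-is: 1 2 6 7 2 3 5 → sum 26
Total = 29 + 26 = 55.
Check digit = (10 − (55 mod 10)) mod 10 = 5.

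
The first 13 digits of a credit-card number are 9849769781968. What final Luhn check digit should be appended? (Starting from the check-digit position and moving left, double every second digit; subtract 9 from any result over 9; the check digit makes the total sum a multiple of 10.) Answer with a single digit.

9

Partial digits right→left: 8 6 9 1 8 7 9 6 7 9 4 8 9
Double every second digit counting from the check-digit position (so the 1st, 3rd, 5th, ... of the partial from the right).
  doubled (with −9 where >9): 7 9 7 9 5 8 9 → sum 54
  kept as-is: 6 1 7 6 9 8 → sum 37
Total = 54 + 37 = 91.
Check digit = (10 − (91 mod 10)) mod 10 = 9.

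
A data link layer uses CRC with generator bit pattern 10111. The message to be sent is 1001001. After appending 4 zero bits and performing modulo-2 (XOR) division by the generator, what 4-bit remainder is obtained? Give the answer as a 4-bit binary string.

Append 4 zeros: 10010010000. Divide by 10111 (XOR where the leading bit is 1):
  pos 0: 10010 XOR 10111 = 00101
  pos 2: 10101 XOR 10111 = 00010
  pos 5: 10000 XOR 10111 = 00111
Remainder (last 4 bits) = 1110. This is the CRC / FCS.

1110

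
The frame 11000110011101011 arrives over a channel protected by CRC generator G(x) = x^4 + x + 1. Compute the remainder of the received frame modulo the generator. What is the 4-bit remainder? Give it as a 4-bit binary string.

0000

Modulo-2 division of 11000110011101011 by 10011:
  pos 0: 11000 XOR 10011 = 01011
  pos 1: 10111 XOR 10011 = 00100
  pos 3: 10010 XOR 10011 = 00001
  pos 7: 10111 XOR 10011 = 00100
  pos 9: 10001 XOR 10011 = 00010
  pos 12: 10011 XOR 10011 = 00000
Remainder = 0000 (zero — the frame passes the CRC check).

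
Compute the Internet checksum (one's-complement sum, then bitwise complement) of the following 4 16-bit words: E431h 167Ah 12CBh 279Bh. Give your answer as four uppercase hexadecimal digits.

One's-complement addition (fold any carry out of bit 15 back into bit 0):
  0xE431 + 0x167A = 0x0FAAB
  0xFAAB + 0x12CB = 0x10D76 → wrap carry → 0x0D77
  0x0D77 + 0x279B = 0x03512
One's-complement sum = 0x3512.
Checksum = ~0x3512 & 0xFFFF = 0xCAED.

CAED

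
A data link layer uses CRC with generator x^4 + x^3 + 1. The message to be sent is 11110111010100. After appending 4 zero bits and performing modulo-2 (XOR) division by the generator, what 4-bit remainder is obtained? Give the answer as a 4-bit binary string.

Append 4 zeros: 111101110101000000. Divide by 11001 (XOR where the leading bit is 1):
  pos 0: 11110 XOR 11001 = 00111
  pos 2: 11111 XOR 11001 = 00110
  pos 4: 11010 XOR 11001 = 00011
  pos 7: 11101 XOR 11001 = 00100
  pos 9: 10000 XOR 11001 = 01001
  pos 10: 10010 XOR 11001 = 01011
  pos 11: 10110 XOR 11001 = 01111
  pos 12: 11110 XOR 11001 = 00111
Remainder (last 4 bits) = 1110. This is the CRC / FCS.

1110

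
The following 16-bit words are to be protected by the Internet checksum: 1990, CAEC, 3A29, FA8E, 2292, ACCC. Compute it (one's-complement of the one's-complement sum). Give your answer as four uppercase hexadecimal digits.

176C

One's-complement addition (fold any carry out of bit 15 back into bit 0):
  0x1990 + 0xCAEC = 0x0E47C
  0xE47C + 0x3A29 = 0x11EA5 → wrap carry → 0x1EA6
  0x1EA6 + 0xFA8E = 0x11934 → wrap carry → 0x1935
  0x1935 + 0x2292 = 0x03BC7
  0x3BC7 + 0xACCC = 0x0E893
One's-complement sum = 0xE893.
Checksum = ~0xE893 & 0xFFFF = 0x176C.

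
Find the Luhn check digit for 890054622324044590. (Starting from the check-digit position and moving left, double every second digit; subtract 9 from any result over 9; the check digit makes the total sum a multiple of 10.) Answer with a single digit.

Partial digits right→left: 0 9 5 4 4 0 4 2 3 2 2 6 4 5 0 0 9 8
Double every second digit counting from the check-digit position (so the 1st, 3rd, 5th, ... of the partial from the right).
  doubled (with −9 where >9): 0 1 8 8 6 4 8 0 9 → sum 44
  kept as-is: 9 4 0 2 2 6 5 0 8 → sum 36
Total = 44 + 36 = 80.
Check digit = (10 − (80 mod 10)) mod 10 = 0.

0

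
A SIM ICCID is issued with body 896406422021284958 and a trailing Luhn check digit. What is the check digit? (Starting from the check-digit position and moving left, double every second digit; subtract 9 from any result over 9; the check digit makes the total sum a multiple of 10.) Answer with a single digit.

Partial digits right→left: 8 5 9 4 8 2 1 2 0 2 2 4 6 0 4 6 9 8
Double every second digit counting from the check-digit position (so the 1st, 3rd, 5th, ... of the partial from the right).
  doubled (with −9 where >9): 7 9 7 2 0 4 3 8 9 → sum 49
  kept as-is: 5 4 2 2 2 4 0 6 8 → sum 33
Total = 49 + 33 = 82.
Check digit = (10 − (82 mod 10)) mod 10 = 8.

8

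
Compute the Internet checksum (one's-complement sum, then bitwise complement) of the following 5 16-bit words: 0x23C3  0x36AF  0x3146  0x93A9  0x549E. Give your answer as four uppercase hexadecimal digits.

One's-complement addition (fold any carry out of bit 15 back into bit 0):
  0x23C3 + 0x36AF = 0x05A72
  0x5A72 + 0x3146 = 0x08BB8
  0x8BB8 + 0x93A9 = 0x11F61 → wrap carry → 0x1F62
  0x1F62 + 0x549E = 0x07400
One's-complement sum = 0x7400.
Checksum = ~0x7400 & 0xFFFF = 0x8BFF.

8BFF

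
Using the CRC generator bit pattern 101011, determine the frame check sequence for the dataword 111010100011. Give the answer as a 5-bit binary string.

Append 5 zeros: 11101010001100000. Divide by 101011 (XOR where the leading bit is 1):
  pos 0: 111010 XOR 101011 = 010001
  pos 1: 100011 XOR 101011 = 001000
  pos 3: 100000 XOR 101011 = 001011
  pos 5: 101101 XOR 101011 = 000110
  pos 8: 110100 XOR 101011 = 011111
  pos 9: 111110 XOR 101011 = 010101
  pos 10: 101010 XOR 101011 = 000001
Remainder (last 5 bits) = 00010. This is the CRC / FCS.

00010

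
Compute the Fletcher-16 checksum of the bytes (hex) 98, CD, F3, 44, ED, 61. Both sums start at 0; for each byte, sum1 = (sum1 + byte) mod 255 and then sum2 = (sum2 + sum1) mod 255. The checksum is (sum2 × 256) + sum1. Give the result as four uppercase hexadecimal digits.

72ED

Running sums (mod 255):
  after byte 0 (98): sum1=152, sum2=152
  after byte 1 (CD): sum1=102, sum2=254
  after byte 2 (F3): sum1=90, sum2=89
  after byte 3 (44): sum1=158, sum2=247
  after byte 4 (ED): sum1=140, sum2=132
  after byte 5 (61): sum1=237, sum2=114
Checksum = sum2·256 + sum1 = 114·256 + 237 = 29421 = 0x72ED.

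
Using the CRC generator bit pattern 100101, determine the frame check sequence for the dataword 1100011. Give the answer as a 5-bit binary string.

Append 5 zeros: 110001100000. Divide by 100101 (XOR where the leading bit is 1):
  pos 0: 110001 XOR 100101 = 010100
  pos 1: 101001 XOR 100101 = 001100
  pos 3: 110000 XOR 100101 = 010101
  pos 4: 101010 XOR 100101 = 001111
  pos 6: 111100 XOR 100101 = 011001
Remainder (last 5 bits) = 11001. This is the CRC / FCS.

11001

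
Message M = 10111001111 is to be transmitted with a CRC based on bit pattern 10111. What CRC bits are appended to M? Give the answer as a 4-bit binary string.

0011

Append 4 zeros: 101110011110000. Divide by 10111 (XOR where the leading bit is 1):
  pos 0: 10111 XOR 10111 = 00000
  pos 7: 11110 XOR 10111 = 01001
  pos 8: 10010 XOR 10111 = 00101
  pos 10: 10100 XOR 10111 = 00011
Remainder (last 4 bits) = 0011. This is the CRC / FCS.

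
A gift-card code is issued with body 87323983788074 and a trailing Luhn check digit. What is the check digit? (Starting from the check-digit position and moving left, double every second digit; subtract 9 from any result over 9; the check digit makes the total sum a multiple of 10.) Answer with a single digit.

7

Partial digits right→left: 4 7 0 8 8 7 3 8 9 3 2 3 7 8
Double every second digit counting from the check-digit position (so the 1st, 3rd, 5th, ... of the partial from the right).
  doubled (with −9 where >9): 8 0 7 6 9 4 5 → sum 39
  kept as-is: 7 8 7 8 3 3 8 → sum 44
Total = 39 + 44 = 83.
Check digit = (10 − (83 mod 10)) mod 10 = 7.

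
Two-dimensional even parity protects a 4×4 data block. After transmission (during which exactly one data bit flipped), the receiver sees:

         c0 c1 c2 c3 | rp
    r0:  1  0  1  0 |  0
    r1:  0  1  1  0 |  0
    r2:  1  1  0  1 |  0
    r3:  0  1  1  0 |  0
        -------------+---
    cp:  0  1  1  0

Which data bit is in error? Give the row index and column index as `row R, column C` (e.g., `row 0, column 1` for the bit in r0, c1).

Recompute each row's even parity and compare to rp:
  r0: data parity 0, sent rp 0 → ok
  r1: data parity 0, sent rp 0 → ok
  r2: data parity 1, sent rp 0 → mismatch
  r3: data parity 0, sent rp 0 → ok
Recompute each column's even parity and compare to cp:
  c0: data parity 0, sent cp 0 → ok
  c1: data parity 1, sent cp 1 → ok
  c2: data parity 1, sent cp 1 → ok
  c3: data parity 1, sent cp 0 → mismatch
Exactly one row (r2) and one column (c3) fail → the flipped bit is at their intersection.

row 2, column 3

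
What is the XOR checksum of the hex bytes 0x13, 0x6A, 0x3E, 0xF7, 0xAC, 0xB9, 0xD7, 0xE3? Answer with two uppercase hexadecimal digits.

91

XOR the bytes together:
  start with 0x13
  0x13 ⊕ 0x6A = 0x79
  0x79 ⊕ 0x3E = 0x47
  0x47 ⊕ 0xF7 = 0xB0
  0xB0 ⊕ 0xAC = 0x1C
  0x1C ⊕ 0xB9 = 0xA5
  0xA5 ⊕ 0xD7 = 0x72
  0x72 ⊕ 0xE3 = 0x91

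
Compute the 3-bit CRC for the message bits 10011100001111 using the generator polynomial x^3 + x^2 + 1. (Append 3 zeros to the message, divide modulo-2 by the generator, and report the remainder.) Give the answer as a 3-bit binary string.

Append 3 zeros: 10011100001111000. Divide by 1101 (XOR where the leading bit is 1):
  pos 0: 1001 XOR 1101 = 0100
  pos 1: 1001 XOR 1101 = 0100
  pos 2: 1001 XOR 1101 = 0100
  pos 3: 1000 XOR 1101 = 0101
  pos 4: 1010 XOR 1101 = 0111
  pos 5: 1110 XOR 1101 = 0011
  pos 7: 1101 XOR 1101 = 0000
  pos 11: 1110 XOR 1101 = 0011
  pos 13: 1100 XOR 1101 = 0001
Remainder (last 3 bits) = 001. This is the CRC / FCS.

001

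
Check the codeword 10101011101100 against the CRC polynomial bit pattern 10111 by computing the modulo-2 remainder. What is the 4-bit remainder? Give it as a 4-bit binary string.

Modulo-2 division of 10101011101100 by 10111:
  pos 0: 10101 XOR 10111 = 00010
  pos 3: 10011 XOR 10111 = 00100
  pos 5: 10010 XOR 10111 = 00101
  pos 7: 10111 XOR 10111 = 00000
Remainder = 0000 (zero — the frame passes the CRC check).

0000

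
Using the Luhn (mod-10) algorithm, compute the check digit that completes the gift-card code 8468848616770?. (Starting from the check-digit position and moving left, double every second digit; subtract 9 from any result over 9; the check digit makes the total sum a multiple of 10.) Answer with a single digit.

4

Partial digits right→left: 0 7 7 6 1 6 8 4 8 8 6 4 8
Double every second digit counting from the check-digit position (so the 1st, 3rd, 5th, ... of the partial from the right).
  doubled (with −9 where >9): 0 5 2 7 7 3 7 → sum 31
  kept as-is: 7 6 6 4 8 4 → sum 35
Total = 31 + 35 = 66.
Check digit = (10 − (66 mod 10)) mod 10 = 4.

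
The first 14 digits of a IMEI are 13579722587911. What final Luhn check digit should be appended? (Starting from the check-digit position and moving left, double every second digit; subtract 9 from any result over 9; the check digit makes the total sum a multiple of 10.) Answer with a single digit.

Partial digits right→left: 1 1 9 7 8 5 2 2 7 9 7 5 3 1
Double every second digit counting from the check-digit position (so the 1st, 3rd, 5th, ... of the partial from the right).
  doubled (with −9 where >9): 2 9 7 4 5 5 6 → sum 38
  kept as-is: 1 7 5 2 9 5 1 → sum 30
Total = 38 + 30 = 68.
Check digit = (10 − (68 mod 10)) mod 10 = 2.

2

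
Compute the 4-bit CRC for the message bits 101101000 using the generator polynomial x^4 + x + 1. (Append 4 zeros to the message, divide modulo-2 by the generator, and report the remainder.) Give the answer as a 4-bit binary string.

Append 4 zeros: 1011010000000. Divide by 10011 (XOR where the leading bit is 1):
  pos 0: 10110 XOR 10011 = 00101
  pos 2: 10110 XOR 10011 = 00101
  pos 4: 10100 XOR 10011 = 00111
  pos 6: 11100 XOR 10011 = 01111
  pos 7: 11110 XOR 10011 = 01101
  pos 8: 11010 XOR 10011 = 01001
Remainder (last 4 bits) = 1001. This is the CRC / FCS.

1001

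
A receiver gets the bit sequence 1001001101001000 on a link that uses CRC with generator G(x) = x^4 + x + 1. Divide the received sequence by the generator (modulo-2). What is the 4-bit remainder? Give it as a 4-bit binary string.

0101

Modulo-2 division of 1001001101001000 by 10011:
  pos 0: 10010 XOR 10011 = 00001
  pos 4: 10110 XOR 10011 = 00101
  pos 6: 10110 XOR 10011 = 00101
  pos 8: 10101 XOR 10011 = 00110
  pos 10: 11000 XOR 10011 = 01011
  pos 11: 10110 XOR 10011 = 00101
Remainder = 0101 (nonzero — an error is detected).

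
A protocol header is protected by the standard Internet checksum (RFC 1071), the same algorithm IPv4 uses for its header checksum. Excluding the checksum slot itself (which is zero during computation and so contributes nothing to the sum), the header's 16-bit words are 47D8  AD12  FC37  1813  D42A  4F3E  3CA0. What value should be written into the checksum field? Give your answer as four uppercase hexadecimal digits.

96C0

One's-complement addition (fold any carry out of bit 15 back into bit 0):
  0x47D8 + 0xAD12 = 0x0F4EA
  0xF4EA + 0xFC37 = 0x1F121 → wrap carry → 0xF122
  0xF122 + 0x1813 = 0x10935 → wrap carry → 0x0936
  0x0936 + 0xD42A = 0x0DD60
  0xDD60 + 0x4F3E = 0x12C9E → wrap carry → 0x2C9F
  0x2C9F + 0x3CA0 = 0x0693F
One's-complement sum = 0x693F.
Checksum = ~0x693F & 0xFFFF = 0x96C0.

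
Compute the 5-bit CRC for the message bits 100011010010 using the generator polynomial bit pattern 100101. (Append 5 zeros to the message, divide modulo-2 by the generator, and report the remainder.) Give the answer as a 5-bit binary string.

00010

Append 5 zeros: 10001101001000000. Divide by 100101 (XOR where the leading bit is 1):
  pos 0: 100011 XOR 100101 = 000110
  pos 3: 110010 XOR 100101 = 010111
  pos 4: 101110 XOR 100101 = 001011
  pos 6: 101110 XOR 100101 = 001011
  pos 8: 101100 XOR 100101 = 001001
  pos 10: 100100 XOR 100101 = 000001
Remainder (last 5 bits) = 00010. This is the CRC / FCS.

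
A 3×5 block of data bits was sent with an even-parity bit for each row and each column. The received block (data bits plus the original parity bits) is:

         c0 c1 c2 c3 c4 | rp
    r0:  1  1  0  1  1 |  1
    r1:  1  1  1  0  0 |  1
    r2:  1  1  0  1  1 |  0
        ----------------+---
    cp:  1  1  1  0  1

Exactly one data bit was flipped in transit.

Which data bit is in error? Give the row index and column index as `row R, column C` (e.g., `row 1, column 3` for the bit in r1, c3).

Recompute each row's even parity and compare to rp:
  r0: data parity 0, sent rp 1 → mismatch
  r1: data parity 1, sent rp 1 → ok
  r2: data parity 0, sent rp 0 → ok
Recompute each column's even parity and compare to cp:
  c0: data parity 1, sent cp 1 → ok
  c1: data parity 1, sent cp 1 → ok
  c2: data parity 1, sent cp 1 → ok
  c3: data parity 0, sent cp 0 → ok
  c4: data parity 0, sent cp 1 → mismatch
Exactly one row (r0) and one column (c4) fail → the flipped bit is at their intersection.

row 0, column 4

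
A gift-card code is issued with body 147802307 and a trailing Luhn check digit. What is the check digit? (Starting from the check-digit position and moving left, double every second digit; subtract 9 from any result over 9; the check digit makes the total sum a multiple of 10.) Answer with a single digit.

Partial digits right→left: 7 0 3 2 0 8 7 4 1
Double every second digit counting from the check-digit position (so the 1st, 3rd, 5th, ... of the partial from the right).
  doubled (with −9 where >9): 5 6 0 5 2 → sum 18
  kept as-is: 0 2 8 4 → sum 14
Total = 18 + 14 = 32.
Check digit = (10 − (32 mod 10)) mod 10 = 8.

8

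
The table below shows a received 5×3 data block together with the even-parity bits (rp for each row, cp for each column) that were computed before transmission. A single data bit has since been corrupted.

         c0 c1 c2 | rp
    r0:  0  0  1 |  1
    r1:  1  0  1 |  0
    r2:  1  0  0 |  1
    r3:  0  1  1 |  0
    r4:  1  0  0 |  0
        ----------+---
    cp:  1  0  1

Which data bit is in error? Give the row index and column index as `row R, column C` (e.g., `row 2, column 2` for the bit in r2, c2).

Recompute each row's even parity and compare to rp:
  r0: data parity 1, sent rp 1 → ok
  r1: data parity 0, sent rp 0 → ok
  r2: data parity 1, sent rp 1 → ok
  r3: data parity 0, sent rp 0 → ok
  r4: data parity 1, sent rp 0 → mismatch
Recompute each column's even parity and compare to cp:
  c0: data parity 1, sent cp 1 → ok
  c1: data parity 1, sent cp 0 → mismatch
  c2: data parity 1, sent cp 1 → ok
Exactly one row (r4) and one column (c1) fail → the flipped bit is at their intersection.

row 4, column 1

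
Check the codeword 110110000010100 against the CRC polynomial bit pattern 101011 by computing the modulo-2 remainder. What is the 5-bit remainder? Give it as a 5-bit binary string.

00000

Modulo-2 division of 110110000010100 by 101011:
  pos 0: 110110 XOR 101011 = 011101
  pos 1: 111010 XOR 101011 = 010001
  pos 2: 100010 XOR 101011 = 001001
  pos 4: 100100 XOR 101011 = 001111
  pos 6: 111110 XOR 101011 = 010101
  pos 7: 101011 XOR 101011 = 000000
Remainder = 00000 (zero — the frame passes the CRC check).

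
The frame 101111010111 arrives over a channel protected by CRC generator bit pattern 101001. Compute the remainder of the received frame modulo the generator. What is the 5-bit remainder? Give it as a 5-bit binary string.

00000

Modulo-2 division of 101111010111 by 101001:
  pos 0: 101111 XOR 101001 = 000110
  pos 3: 110010 XOR 101001 = 011011
  pos 4: 110111 XOR 101001 = 011110
  pos 5: 111101 XOR 101001 = 010100
  pos 6: 101001 XOR 101001 = 000000
Remainder = 00000 (zero — the frame passes the CRC check).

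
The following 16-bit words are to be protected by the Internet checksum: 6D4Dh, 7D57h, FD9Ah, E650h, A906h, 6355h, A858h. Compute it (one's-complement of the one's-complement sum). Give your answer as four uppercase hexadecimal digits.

7CBA

One's-complement addition (fold any carry out of bit 15 back into bit 0):
  0x6D4D + 0x7D57 = 0x0EAA4
  0xEAA4 + 0xFD9A = 0x1E83E → wrap carry → 0xE83F
  0xE83F + 0xE650 = 0x1CE8F → wrap carry → 0xCE90
  0xCE90 + 0xA906 = 0x17796 → wrap carry → 0x7797
  0x7797 + 0x6355 = 0x0DAEC
  0xDAEC + 0xA858 = 0x18344 → wrap carry → 0x8345
One's-complement sum = 0x8345.
Checksum = ~0x8345 & 0xFFFF = 0x7CBA.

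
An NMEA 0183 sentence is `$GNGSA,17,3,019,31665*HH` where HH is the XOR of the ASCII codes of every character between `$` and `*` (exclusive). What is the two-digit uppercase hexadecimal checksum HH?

XOR the ASCII codes of the payload characters:
  'G' = 0x47 → acc = 0x47
  'N' = 0x4E → acc = 0x09
  'G' = 0x47 → acc = 0x4E
  'S' = 0x53 → acc = 0x1D
  'A' = 0x41 → acc = 0x5C
  ',' = 0x2C → acc = 0x70
  '1' = 0x31 → acc = 0x41
  '7' = 0x37 → acc = 0x76
  ',' = 0x2C → acc = 0x5A
  '3' = 0x33 → acc = 0x69
  ',' = 0x2C → acc = 0x45
  '0' = 0x30 → acc = 0x75
  '1' = 0x31 → acc = 0x44
  '9' = 0x39 → acc = 0x7D
  ',' = 0x2C → acc = 0x51
  '3' = 0x33 → acc = 0x62
  '1' = 0x31 → acc = 0x53
  '6' = 0x36 → acc = 0x65
  '6' = 0x36 → acc = 0x53
  '5' = 0x35 → acc = 0x66
Checksum = 0x66.

66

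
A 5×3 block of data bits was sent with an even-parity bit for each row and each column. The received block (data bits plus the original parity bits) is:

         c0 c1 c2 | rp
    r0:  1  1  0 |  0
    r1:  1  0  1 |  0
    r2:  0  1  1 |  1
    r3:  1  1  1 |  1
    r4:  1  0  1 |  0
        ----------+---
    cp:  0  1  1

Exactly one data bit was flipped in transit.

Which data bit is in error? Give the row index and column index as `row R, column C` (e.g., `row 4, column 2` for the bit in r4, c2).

row 2, column 2

Recompute each row's even parity and compare to rp:
  r0: data parity 0, sent rp 0 → ok
  r1: data parity 0, sent rp 0 → ok
  r2: data parity 0, sent rp 1 → mismatch
  r3: data parity 1, sent rp 1 → ok
  r4: data parity 0, sent rp 0 → ok
Recompute each column's even parity and compare to cp:
  c0: data parity 0, sent cp 0 → ok
  c1: data parity 1, sent cp 1 → ok
  c2: data parity 0, sent cp 1 → mismatch
Exactly one row (r2) and one column (c2) fail → the flipped bit is at their intersection.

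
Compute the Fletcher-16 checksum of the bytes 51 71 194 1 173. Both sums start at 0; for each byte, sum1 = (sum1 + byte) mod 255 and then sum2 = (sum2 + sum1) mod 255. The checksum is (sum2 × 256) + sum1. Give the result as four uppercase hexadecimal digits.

Running sums (mod 255):
  after byte 0 (51): sum1=51, sum2=51
  after byte 1 (71): sum1=122, sum2=173
  after byte 2 (194): sum1=61, sum2=234
  after byte 3 (1): sum1=62, sum2=41
  after byte 4 (173): sum1=235, sum2=21
Checksum = sum2·256 + sum1 = 21·256 + 235 = 5611 = 0x15EB.

15EB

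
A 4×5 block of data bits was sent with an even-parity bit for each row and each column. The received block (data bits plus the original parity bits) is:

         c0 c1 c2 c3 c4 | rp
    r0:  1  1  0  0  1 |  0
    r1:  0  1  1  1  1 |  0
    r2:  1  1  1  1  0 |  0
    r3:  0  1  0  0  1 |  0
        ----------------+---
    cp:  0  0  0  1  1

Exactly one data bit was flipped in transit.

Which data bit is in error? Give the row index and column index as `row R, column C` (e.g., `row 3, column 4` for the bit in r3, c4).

Recompute each row's even parity and compare to rp:
  r0: data parity 1, sent rp 0 → mismatch
  r1: data parity 0, sent rp 0 → ok
  r2: data parity 0, sent rp 0 → ok
  r3: data parity 0, sent rp 0 → ok
Recompute each column's even parity and compare to cp:
  c0: data parity 0, sent cp 0 → ok
  c1: data parity 0, sent cp 0 → ok
  c2: data parity 0, sent cp 0 → ok
  c3: data parity 0, sent cp 1 → mismatch
  c4: data parity 1, sent cp 1 → ok
Exactly one row (r0) and one column (c3) fail → the flipped bit is at their intersection.

row 0, column 3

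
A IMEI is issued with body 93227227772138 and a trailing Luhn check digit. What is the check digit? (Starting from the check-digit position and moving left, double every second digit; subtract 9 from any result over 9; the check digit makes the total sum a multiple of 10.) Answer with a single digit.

5

Partial digits right→left: 8 3 1 2 7 7 7 2 2 7 2 2 3 9
Double every second digit counting from the check-digit position (so the 1st, 3rd, 5th, ... of the partial from the right).
  doubled (with −9 where >9): 7 2 5 5 4 4 6 → sum 33
  kept as-is: 3 2 7 2 7 2 9 → sum 32
Total = 33 + 32 = 65.
Check digit = (10 − (65 mod 10)) mod 10 = 5.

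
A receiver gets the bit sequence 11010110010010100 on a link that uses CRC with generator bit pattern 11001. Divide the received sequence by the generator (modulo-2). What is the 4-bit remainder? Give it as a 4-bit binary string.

Modulo-2 division of 11010110010010100 by 11001:
  pos 0: 11010 XOR 11001 = 00011
  pos 3: 11110 XOR 11001 = 00111
  pos 5: 11101 XOR 11001 = 00100
  pos 7: 10000 XOR 11001 = 01001
  pos 8: 10011 XOR 11001 = 01010
  pos 9: 10100 XOR 11001 = 01101
  pos 10: 11011 XOR 11001 = 00010
Remainder = 1000 (nonzero — an error is detected).

1000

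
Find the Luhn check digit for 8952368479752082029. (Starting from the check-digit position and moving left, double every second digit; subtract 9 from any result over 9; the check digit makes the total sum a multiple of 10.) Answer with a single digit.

Partial digits right→left: 9 2 0 2 8 0 2 5 7 9 7 4 8 6 3 2 5 9 8
Double every second digit counting from the check-digit position (so the 1st, 3rd, 5th, ... of the partial from the right).
  doubled (with −9 where >9): 9 0 7 4 5 5 7 6 1 7 → sum 51
  kept as-is: 2 2 0 5 9 4 6 2 9 → sum 39
Total = 51 + 39 = 90.
Check digit = (10 − (90 mod 10)) mod 10 = 0.

0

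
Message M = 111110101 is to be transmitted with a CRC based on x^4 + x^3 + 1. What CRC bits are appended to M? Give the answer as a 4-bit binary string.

1001

Append 4 zeros: 1111101010000. Divide by 11001 (XOR where the leading bit is 1):
  pos 0: 11111 XOR 11001 = 00110
  pos 2: 11001 XOR 11001 = 00000
  pos 8: 10000 XOR 11001 = 01001
Remainder (last 4 bits) = 1001. This is the CRC / FCS.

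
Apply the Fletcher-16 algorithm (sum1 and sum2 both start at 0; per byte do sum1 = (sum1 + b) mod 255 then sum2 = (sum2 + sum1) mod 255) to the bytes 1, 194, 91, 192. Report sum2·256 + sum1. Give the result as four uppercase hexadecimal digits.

C3DF

Running sums (mod 255):
  after byte 0 (1): sum1=1, sum2=1
  after byte 1 (194): sum1=195, sum2=196
  after byte 2 (91): sum1=31, sum2=227
  after byte 3 (192): sum1=223, sum2=195
Checksum = sum2·256 + sum1 = 195·256 + 223 = 50143 = 0xC3DF.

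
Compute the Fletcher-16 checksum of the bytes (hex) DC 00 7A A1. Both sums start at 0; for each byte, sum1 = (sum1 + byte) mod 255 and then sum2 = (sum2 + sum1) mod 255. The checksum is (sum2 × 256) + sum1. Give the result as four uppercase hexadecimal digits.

Running sums (mod 255):
  after byte 0 (DC): sum1=220, sum2=220
  after byte 1 (00): sum1=220, sum2=185
  after byte 2 (7A): sum1=87, sum2=17
  after byte 3 (A1): sum1=248, sum2=10
Checksum = sum2·256 + sum1 = 10·256 + 248 = 2808 = 0x0AF8.

0AF8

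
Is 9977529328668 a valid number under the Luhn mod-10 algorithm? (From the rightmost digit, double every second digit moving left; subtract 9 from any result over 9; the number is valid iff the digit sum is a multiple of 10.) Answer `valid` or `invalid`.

From the right, keep odd positions and double even positions (subtract 9 from any doubled value over 9):
  doubled (positions 2,4,...): 3 7 6 4 5 9 → sum 34
  kept (positions 1,3,...): 8 6 2 9 5 7 9 → sum 46
Total = 80.
80 mod 10 = 0, so the number is valid.

valid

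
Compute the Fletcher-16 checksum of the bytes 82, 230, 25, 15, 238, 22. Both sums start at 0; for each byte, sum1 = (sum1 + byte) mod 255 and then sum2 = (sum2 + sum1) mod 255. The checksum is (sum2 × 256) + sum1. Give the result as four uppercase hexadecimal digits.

Running sums (mod 255):
  after byte 0 (82): sum1=82, sum2=82
  after byte 1 (230): sum1=57, sum2=139
  after byte 2 (25): sum1=82, sum2=221
  after byte 3 (15): sum1=97, sum2=63
  after byte 4 (238): sum1=80, sum2=143
  after byte 5 (22): sum1=102, sum2=245
Checksum = sum2·256 + sum1 = 245·256 + 102 = 62822 = 0xF566.

F566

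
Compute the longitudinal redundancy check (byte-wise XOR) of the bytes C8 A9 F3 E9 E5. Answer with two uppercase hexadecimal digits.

9E

XOR the bytes together:
  start with 0xC8
  0xC8 ⊕ 0xA9 = 0x61
  0x61 ⊕ 0xF3 = 0x92
  0x92 ⊕ 0xE9 = 0x7B
  0x7B ⊕ 0xE5 = 0x9E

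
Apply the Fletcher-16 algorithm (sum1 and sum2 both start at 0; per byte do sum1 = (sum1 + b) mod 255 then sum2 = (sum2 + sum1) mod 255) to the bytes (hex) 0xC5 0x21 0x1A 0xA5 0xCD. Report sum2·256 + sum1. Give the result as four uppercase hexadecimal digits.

Running sums (mod 255):
  after byte 0 (0xC5): sum1=197, sum2=197
  after byte 1 (0x21): sum1=230, sum2=172
  after byte 2 (0x1A): sum1=1, sum2=173
  after byte 3 (0xA5): sum1=166, sum2=84
  after byte 4 (0xCD): sum1=116, sum2=200
Checksum = sum2·256 + sum1 = 200·256 + 116 = 51316 = 0xC874.

C874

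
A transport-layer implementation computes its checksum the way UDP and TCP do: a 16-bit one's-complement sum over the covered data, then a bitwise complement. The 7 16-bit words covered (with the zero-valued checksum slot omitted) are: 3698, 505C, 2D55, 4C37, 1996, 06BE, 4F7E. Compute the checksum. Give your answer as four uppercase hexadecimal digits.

One's-complement addition (fold any carry out of bit 15 back into bit 0):
  0x3698 + 0x505C = 0x086F4
  0x86F4 + 0x2D55 = 0x0B449
  0xB449 + 0x4C37 = 0x10080 → wrap carry → 0x0081
  0x0081 + 0x1996 = 0x01A17
  0x1A17 + 0x06BE = 0x020D5
  0x20D5 + 0x4F7E = 0x07053
One's-complement sum = 0x7053.
Checksum = ~0x7053 & 0xFFFF = 0x8FAC.

8FAC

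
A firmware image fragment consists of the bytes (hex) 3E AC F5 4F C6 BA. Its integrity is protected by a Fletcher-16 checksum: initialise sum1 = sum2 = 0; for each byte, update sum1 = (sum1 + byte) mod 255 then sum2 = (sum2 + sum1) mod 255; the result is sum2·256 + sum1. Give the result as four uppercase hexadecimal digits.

Running sums (mod 255):
  after byte 0 (3E): sum1=62, sum2=62
  after byte 1 (AC): sum1=234, sum2=41
  after byte 2 (F5): sum1=224, sum2=10
  after byte 3 (4F): sum1=48, sum2=58
  after byte 4 (C6): sum1=246, sum2=49
  after byte 5 (BA): sum1=177, sum2=226
Checksum = sum2·256 + sum1 = 226·256 + 177 = 58033 = 0xE2B1.

E2B1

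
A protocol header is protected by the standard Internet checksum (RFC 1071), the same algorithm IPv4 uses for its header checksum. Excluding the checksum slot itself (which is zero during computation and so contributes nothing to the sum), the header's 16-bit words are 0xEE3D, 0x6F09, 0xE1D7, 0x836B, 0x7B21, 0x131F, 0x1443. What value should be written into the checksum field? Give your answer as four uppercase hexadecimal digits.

9AF1

One's-complement addition (fold any carry out of bit 15 back into bit 0):
  0xEE3D + 0x6F09 = 0x15D46 → wrap carry → 0x5D47
  0x5D47 + 0xE1D7 = 0x13F1E → wrap carry → 0x3F1F
  0x3F1F + 0x836B = 0x0C28A
  0xC28A + 0x7B21 = 0x13DAB → wrap carry → 0x3DAC
  0x3DAC + 0x131F = 0x050CB
  0x50CB + 0x1443 = 0x0650E
One's-complement sum = 0x650E.
Checksum = ~0x650E & 0xFFFF = 0x9AF1.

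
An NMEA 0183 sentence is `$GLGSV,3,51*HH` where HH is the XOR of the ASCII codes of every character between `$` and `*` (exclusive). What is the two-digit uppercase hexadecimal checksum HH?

7E

XOR the ASCII codes of the payload characters:
  'G' = 0x47 → acc = 0x47
  'L' = 0x4C → acc = 0x0B
  'G' = 0x47 → acc = 0x4C
  'S' = 0x53 → acc = 0x1F
  'V' = 0x56 → acc = 0x49
  ',' = 0x2C → acc = 0x65
  '3' = 0x33 → acc = 0x56
  ',' = 0x2C → acc = 0x7A
  '5' = 0x35 → acc = 0x4F
  '1' = 0x31 → acc = 0x7E
Checksum = 0x7E.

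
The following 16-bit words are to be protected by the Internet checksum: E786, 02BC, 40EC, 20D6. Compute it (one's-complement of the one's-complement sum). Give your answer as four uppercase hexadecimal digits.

One's-complement addition (fold any carry out of bit 15 back into bit 0):
  0xE786 + 0x02BC = 0x0EA42
  0xEA42 + 0x40EC = 0x12B2E → wrap carry → 0x2B2F
  0x2B2F + 0x20D6 = 0x04C05
One's-complement sum = 0x4C05.
Checksum = ~0x4C05 & 0xFFFF = 0xB3FA.

B3FA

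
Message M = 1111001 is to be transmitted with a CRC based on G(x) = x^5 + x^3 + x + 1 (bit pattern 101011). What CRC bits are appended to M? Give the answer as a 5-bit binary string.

Append 5 zeros: 111100100000. Divide by 101011 (XOR where the leading bit is 1):
  pos 0: 111100 XOR 101011 = 010111
  pos 1: 101111 XOR 101011 = 000100
  pos 4: 100000 XOR 101011 = 001011
  pos 6: 101100 XOR 101011 = 000111
Remainder (last 5 bits) = 00111. This is the CRC / FCS.

00111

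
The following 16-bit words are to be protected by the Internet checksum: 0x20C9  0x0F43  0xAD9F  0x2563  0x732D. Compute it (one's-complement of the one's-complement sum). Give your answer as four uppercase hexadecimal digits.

One's-complement addition (fold any carry out of bit 15 back into bit 0):
  0x20C9 + 0x0F43 = 0x0300C
  0x300C + 0xAD9F = 0x0DDAB
  0xDDAB + 0x2563 = 0x1030E → wrap carry → 0x030F
  0x030F + 0x732D = 0x0763C
One's-complement sum = 0x763C.
Checksum = ~0x763C & 0xFFFF = 0x89C3.

89C3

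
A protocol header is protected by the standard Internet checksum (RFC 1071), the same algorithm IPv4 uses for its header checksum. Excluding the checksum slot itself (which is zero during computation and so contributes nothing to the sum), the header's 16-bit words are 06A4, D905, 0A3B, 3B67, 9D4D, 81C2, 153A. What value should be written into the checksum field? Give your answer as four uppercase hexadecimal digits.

A669

One's-complement addition (fold any carry out of bit 15 back into bit 0):
  0x06A4 + 0xD905 = 0x0DFA9
  0xDFA9 + 0x0A3B = 0x0E9E4
  0xE9E4 + 0x3B67 = 0x1254B → wrap carry → 0x254C
  0x254C + 0x9D4D = 0x0C299
  0xC299 + 0x81C2 = 0x1445B → wrap carry → 0x445C
  0x445C + 0x153A = 0x05996
One's-complement sum = 0x5996.
Checksum = ~0x5996 & 0xFFFF = 0xA669.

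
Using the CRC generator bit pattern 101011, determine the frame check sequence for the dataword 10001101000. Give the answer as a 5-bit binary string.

10001

Append 5 zeros: 1000110100000000. Divide by 101011 (XOR where the leading bit is 1):
  pos 0: 100011 XOR 101011 = 001000
  pos 2: 100001 XOR 101011 = 001010
  pos 4: 101000 XOR 101011 = 000011
  pos 8: 110000 XOR 101011 = 011011
  pos 9: 110110 XOR 101011 = 011101
  pos 10: 111010 XOR 101011 = 010001
Remainder (last 5 bits) = 10001. This is the CRC / FCS.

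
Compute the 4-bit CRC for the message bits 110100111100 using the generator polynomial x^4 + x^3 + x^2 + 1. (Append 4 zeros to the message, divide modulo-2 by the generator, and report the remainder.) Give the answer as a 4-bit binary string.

1101

Append 4 zeros: 1101001111000000. Divide by 11101 (XOR where the leading bit is 1):
  pos 0: 11010 XOR 11101 = 00111
  pos 2: 11101 XOR 11101 = 00000
  pos 7: 11100 XOR 11101 = 00001
  pos 11: 10000 XOR 11101 = 01101
Remainder (last 4 bits) = 1101. This is the CRC / FCS.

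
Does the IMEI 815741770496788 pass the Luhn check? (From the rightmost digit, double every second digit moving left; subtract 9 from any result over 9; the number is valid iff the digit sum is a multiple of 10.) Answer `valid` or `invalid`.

From the right, keep odd positions and double even positions (subtract 9 from any doubled value over 9):
  doubled (positions 2,4,...): 7 3 8 5 2 5 2 → sum 32
  kept (positions 1,3,...): 8 7 9 0 7 4 5 8 → sum 48
Total = 80.
80 mod 10 = 0, so the number is valid.

valid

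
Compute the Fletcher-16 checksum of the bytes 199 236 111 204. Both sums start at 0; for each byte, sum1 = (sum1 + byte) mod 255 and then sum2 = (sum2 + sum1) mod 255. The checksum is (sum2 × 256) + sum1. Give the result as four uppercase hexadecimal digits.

91F0

Running sums (mod 255):
  after byte 0 (199): sum1=199, sum2=199
  after byte 1 (236): sum1=180, sum2=124
  after byte 2 (111): sum1=36, sum2=160
  after byte 3 (204): sum1=240, sum2=145
Checksum = sum2·256 + sum1 = 145·256 + 240 = 37360 = 0x91F0.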